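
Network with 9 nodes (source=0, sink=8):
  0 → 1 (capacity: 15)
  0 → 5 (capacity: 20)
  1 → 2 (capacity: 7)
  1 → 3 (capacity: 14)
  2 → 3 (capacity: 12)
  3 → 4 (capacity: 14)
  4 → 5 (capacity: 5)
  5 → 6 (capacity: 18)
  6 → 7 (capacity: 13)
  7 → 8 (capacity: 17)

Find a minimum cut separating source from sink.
Min cut value = 13, edges: (6,7)

Min cut value: 13
Partition: S = [0, 1, 2, 3, 4, 5, 6], T = [7, 8]
Cut edges: (6,7)

By max-flow min-cut theorem, max flow = min cut = 13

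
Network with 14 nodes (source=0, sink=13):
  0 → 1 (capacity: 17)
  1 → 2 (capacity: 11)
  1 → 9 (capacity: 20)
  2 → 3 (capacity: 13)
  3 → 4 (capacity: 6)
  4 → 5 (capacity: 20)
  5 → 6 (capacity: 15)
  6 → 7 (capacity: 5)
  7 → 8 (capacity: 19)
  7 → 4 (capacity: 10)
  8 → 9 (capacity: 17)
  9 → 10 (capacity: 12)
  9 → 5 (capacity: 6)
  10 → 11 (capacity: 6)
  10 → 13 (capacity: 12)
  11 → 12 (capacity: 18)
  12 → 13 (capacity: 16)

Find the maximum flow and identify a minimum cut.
Max flow = 12, Min cut edges: (9,10)

Maximum flow: 12
Minimum cut: (9,10)
Partition: S = [0, 1, 2, 3, 4, 5, 6, 7, 8, 9], T = [10, 11, 12, 13]

Max-flow min-cut theorem verified: both equal 12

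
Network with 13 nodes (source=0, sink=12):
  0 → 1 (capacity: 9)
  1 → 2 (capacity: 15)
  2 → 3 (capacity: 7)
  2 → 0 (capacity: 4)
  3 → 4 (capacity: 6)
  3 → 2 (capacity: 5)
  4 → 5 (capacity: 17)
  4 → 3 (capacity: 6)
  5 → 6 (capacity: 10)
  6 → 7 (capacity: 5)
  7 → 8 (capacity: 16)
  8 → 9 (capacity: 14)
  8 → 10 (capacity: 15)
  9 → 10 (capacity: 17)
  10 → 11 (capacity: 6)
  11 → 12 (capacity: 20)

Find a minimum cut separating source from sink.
Min cut value = 5, edges: (6,7)

Min cut value: 5
Partition: S = [0, 1, 2, 3, 4, 5, 6], T = [7, 8, 9, 10, 11, 12]
Cut edges: (6,7)

By max-flow min-cut theorem, max flow = min cut = 5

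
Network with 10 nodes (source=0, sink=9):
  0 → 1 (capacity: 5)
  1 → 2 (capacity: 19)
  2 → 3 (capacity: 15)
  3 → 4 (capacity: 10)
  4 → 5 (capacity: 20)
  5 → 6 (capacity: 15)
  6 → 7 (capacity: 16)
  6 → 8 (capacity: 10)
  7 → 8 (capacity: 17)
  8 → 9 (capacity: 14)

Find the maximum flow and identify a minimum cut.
Max flow = 5, Min cut edges: (0,1)

Maximum flow: 5
Minimum cut: (0,1)
Partition: S = [0], T = [1, 2, 3, 4, 5, 6, 7, 8, 9]

Max-flow min-cut theorem verified: both equal 5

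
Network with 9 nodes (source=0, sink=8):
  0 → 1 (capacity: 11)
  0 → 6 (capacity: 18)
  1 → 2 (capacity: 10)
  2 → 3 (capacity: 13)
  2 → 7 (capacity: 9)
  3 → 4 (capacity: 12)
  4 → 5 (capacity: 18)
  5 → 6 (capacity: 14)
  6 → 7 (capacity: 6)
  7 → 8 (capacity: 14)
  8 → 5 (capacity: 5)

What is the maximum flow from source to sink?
Maximum flow = 14

Max flow: 14

Flow assignment:
  0 → 1: 10/11
  0 → 6: 4/18
  1 → 2: 10/10
  2 → 3: 1/13
  2 → 7: 9/9
  3 → 4: 1/12
  4 → 5: 1/18
  5 → 6: 1/14
  6 → 7: 5/6
  7 → 8: 14/14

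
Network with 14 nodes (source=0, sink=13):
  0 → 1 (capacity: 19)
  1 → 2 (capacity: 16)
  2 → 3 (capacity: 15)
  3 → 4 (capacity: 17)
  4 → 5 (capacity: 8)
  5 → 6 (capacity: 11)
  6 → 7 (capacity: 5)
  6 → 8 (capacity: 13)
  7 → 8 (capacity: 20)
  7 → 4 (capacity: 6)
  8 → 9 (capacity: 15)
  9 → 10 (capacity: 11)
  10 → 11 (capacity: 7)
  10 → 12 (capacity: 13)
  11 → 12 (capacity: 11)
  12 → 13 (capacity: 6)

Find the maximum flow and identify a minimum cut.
Max flow = 6, Min cut edges: (12,13)

Maximum flow: 6
Minimum cut: (12,13)
Partition: S = [0, 1, 2, 3, 4, 5, 6, 7, 8, 9, 10, 11, 12], T = [13]

Max-flow min-cut theorem verified: both equal 6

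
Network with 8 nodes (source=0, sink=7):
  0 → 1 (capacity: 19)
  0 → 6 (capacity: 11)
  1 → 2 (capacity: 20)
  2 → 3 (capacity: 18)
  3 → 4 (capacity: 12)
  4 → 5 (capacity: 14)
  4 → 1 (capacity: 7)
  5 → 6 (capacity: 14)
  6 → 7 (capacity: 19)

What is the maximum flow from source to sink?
Maximum flow = 19

Max flow: 19

Flow assignment:
  0 → 1: 12/19
  0 → 6: 7/11
  1 → 2: 12/20
  2 → 3: 12/18
  3 → 4: 12/12
  4 → 5: 12/14
  5 → 6: 12/14
  6 → 7: 19/19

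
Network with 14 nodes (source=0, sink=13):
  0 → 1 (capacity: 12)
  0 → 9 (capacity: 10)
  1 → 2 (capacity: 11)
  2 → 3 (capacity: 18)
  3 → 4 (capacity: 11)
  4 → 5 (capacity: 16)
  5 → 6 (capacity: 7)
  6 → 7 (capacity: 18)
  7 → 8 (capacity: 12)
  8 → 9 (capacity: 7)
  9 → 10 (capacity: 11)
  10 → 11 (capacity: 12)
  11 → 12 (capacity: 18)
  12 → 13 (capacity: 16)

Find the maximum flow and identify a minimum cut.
Max flow = 11, Min cut edges: (9,10)

Maximum flow: 11
Minimum cut: (9,10)
Partition: S = [0, 1, 2, 3, 4, 5, 6, 7, 8, 9], T = [10, 11, 12, 13]

Max-flow min-cut theorem verified: both equal 11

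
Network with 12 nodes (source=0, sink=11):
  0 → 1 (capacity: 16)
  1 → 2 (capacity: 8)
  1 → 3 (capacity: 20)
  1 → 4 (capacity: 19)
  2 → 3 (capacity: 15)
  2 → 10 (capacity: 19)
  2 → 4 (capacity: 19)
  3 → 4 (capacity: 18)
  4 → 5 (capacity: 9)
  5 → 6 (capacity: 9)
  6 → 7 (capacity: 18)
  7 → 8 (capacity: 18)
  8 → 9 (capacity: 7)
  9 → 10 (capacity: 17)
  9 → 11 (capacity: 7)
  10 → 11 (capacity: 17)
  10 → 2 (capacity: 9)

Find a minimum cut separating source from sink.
Min cut value = 15, edges: (1,2), (8,9)

Min cut value: 15
Partition: S = [0, 1, 3, 4, 5, 6, 7, 8], T = [2, 9, 10, 11]
Cut edges: (1,2), (8,9)

By max-flow min-cut theorem, max flow = min cut = 15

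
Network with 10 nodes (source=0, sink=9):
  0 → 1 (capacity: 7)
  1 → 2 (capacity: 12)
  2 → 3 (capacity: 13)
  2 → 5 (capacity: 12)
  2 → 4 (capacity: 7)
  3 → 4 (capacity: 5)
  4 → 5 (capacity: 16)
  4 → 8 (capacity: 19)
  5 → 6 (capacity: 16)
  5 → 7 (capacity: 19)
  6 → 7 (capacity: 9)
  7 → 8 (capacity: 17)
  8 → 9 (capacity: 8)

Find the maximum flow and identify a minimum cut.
Max flow = 7, Min cut edges: (0,1)

Maximum flow: 7
Minimum cut: (0,1)
Partition: S = [0], T = [1, 2, 3, 4, 5, 6, 7, 8, 9]

Max-flow min-cut theorem verified: both equal 7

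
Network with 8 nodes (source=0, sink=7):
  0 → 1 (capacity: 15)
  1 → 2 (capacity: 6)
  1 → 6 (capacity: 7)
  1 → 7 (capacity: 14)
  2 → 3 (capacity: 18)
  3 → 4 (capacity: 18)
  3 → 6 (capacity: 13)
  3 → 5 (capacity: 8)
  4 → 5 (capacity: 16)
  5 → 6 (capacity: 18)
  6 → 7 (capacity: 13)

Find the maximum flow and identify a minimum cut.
Max flow = 15, Min cut edges: (0,1)

Maximum flow: 15
Minimum cut: (0,1)
Partition: S = [0], T = [1, 2, 3, 4, 5, 6, 7]

Max-flow min-cut theorem verified: both equal 15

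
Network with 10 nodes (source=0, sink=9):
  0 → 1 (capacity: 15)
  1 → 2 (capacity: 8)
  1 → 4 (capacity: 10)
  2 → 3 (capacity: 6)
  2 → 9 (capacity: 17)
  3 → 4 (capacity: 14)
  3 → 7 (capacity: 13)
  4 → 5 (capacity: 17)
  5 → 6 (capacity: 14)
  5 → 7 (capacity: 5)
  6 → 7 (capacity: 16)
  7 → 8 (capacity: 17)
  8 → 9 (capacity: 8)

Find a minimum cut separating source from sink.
Min cut value = 15, edges: (0,1)

Min cut value: 15
Partition: S = [0], T = [1, 2, 3, 4, 5, 6, 7, 8, 9]
Cut edges: (0,1)

By max-flow min-cut theorem, max flow = min cut = 15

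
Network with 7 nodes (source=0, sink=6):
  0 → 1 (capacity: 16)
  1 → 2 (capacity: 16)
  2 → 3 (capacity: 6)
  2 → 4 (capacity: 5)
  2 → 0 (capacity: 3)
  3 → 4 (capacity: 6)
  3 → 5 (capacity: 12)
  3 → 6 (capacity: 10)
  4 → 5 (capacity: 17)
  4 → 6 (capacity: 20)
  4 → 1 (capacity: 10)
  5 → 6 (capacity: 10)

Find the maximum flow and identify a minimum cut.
Max flow = 11, Min cut edges: (2,3), (2,4)

Maximum flow: 11
Minimum cut: (2,3), (2,4)
Partition: S = [0, 1, 2], T = [3, 4, 5, 6]

Max-flow min-cut theorem verified: both equal 11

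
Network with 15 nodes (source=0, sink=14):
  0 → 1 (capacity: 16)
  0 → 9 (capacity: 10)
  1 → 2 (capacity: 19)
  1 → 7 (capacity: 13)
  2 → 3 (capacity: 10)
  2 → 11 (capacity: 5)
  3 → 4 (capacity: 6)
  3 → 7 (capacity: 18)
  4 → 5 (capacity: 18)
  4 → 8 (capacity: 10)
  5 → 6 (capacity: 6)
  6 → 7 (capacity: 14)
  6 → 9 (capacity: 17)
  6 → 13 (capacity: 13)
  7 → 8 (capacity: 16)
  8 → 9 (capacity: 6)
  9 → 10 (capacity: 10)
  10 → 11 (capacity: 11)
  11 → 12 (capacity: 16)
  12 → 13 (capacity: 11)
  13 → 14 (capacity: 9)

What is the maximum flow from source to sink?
Maximum flow = 9

Max flow: 9

Flow assignment:
  0 → 1: 9/16
  1 → 2: 9/19
  2 → 3: 4/10
  2 → 11: 5/5
  3 → 4: 4/6
  4 → 5: 4/18
  5 → 6: 4/6
  6 → 7: 2/14
  6 → 9: 2/17
  7 → 8: 2/16
  8 → 9: 2/6
  9 → 10: 4/10
  10 → 11: 4/11
  11 → 12: 9/16
  12 → 13: 9/11
  13 → 14: 9/9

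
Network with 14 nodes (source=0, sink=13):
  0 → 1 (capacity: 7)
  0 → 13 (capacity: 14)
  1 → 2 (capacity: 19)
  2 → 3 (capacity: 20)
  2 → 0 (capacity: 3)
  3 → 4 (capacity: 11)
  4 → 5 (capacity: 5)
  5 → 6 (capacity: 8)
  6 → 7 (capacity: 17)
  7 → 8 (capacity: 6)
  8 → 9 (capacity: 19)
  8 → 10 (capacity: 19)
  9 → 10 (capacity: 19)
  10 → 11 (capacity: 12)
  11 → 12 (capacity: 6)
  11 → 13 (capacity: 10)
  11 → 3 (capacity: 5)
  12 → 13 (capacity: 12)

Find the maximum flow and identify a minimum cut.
Max flow = 19, Min cut edges: (0,13), (4,5)

Maximum flow: 19
Minimum cut: (0,13), (4,5)
Partition: S = [0, 1, 2, 3, 4], T = [5, 6, 7, 8, 9, 10, 11, 12, 13]

Max-flow min-cut theorem verified: both equal 19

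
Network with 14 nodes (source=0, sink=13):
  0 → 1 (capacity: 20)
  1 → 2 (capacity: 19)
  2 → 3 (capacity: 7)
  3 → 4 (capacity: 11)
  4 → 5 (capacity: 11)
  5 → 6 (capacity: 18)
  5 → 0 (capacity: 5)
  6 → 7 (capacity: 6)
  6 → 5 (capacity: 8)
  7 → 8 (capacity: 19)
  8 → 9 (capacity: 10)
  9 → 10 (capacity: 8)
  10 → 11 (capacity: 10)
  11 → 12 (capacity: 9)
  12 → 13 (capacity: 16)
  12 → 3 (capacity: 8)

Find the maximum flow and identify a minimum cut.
Max flow = 6, Min cut edges: (6,7)

Maximum flow: 6
Minimum cut: (6,7)
Partition: S = [0, 1, 2, 3, 4, 5, 6], T = [7, 8, 9, 10, 11, 12, 13]

Max-flow min-cut theorem verified: both equal 6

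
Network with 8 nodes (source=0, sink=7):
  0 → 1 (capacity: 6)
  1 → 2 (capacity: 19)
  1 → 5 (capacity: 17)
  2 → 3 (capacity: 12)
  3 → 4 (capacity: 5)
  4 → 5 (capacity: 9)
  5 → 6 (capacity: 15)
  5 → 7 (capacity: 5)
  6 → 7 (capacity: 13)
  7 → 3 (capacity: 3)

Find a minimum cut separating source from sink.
Min cut value = 6, edges: (0,1)

Min cut value: 6
Partition: S = [0], T = [1, 2, 3, 4, 5, 6, 7]
Cut edges: (0,1)

By max-flow min-cut theorem, max flow = min cut = 6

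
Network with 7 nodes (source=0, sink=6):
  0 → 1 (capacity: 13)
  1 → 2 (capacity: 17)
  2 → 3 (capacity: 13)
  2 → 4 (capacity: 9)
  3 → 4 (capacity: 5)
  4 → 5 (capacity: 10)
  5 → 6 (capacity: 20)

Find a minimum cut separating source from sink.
Min cut value = 10, edges: (4,5)

Min cut value: 10
Partition: S = [0, 1, 2, 3, 4], T = [5, 6]
Cut edges: (4,5)

By max-flow min-cut theorem, max flow = min cut = 10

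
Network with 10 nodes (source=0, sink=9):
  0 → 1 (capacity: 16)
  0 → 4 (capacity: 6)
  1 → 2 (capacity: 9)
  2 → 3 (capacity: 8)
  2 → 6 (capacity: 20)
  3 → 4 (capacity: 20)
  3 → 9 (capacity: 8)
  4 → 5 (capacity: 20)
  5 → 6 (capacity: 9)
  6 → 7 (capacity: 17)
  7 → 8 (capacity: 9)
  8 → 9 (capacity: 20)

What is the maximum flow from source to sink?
Maximum flow = 15

Max flow: 15

Flow assignment:
  0 → 1: 9/16
  0 → 4: 6/6
  1 → 2: 9/9
  2 → 3: 8/8
  2 → 6: 1/20
  3 → 9: 8/8
  4 → 5: 6/20
  5 → 6: 6/9
  6 → 7: 7/17
  7 → 8: 7/9
  8 → 9: 7/20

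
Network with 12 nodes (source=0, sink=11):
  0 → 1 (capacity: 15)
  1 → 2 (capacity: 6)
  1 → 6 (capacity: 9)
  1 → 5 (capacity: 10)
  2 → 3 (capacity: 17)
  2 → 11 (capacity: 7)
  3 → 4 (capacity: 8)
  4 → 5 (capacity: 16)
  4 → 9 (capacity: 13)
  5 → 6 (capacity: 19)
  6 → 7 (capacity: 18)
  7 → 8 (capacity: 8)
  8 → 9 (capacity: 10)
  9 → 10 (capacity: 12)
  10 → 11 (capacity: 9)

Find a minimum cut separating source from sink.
Min cut value = 14, edges: (1,2), (7,8)

Min cut value: 14
Partition: S = [0, 1, 5, 6, 7], T = [2, 3, 4, 8, 9, 10, 11]
Cut edges: (1,2), (7,8)

By max-flow min-cut theorem, max flow = min cut = 14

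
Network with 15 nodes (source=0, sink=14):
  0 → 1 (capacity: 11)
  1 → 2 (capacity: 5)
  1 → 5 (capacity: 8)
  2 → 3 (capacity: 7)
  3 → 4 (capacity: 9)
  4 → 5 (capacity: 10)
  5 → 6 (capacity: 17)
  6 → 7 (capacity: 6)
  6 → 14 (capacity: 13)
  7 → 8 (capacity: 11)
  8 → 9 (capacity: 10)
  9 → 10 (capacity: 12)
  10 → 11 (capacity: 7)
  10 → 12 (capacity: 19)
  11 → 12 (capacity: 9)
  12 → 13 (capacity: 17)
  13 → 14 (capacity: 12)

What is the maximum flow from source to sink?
Maximum flow = 11

Max flow: 11

Flow assignment:
  0 → 1: 11/11
  1 → 2: 3/5
  1 → 5: 8/8
  2 → 3: 3/7
  3 → 4: 3/9
  4 → 5: 3/10
  5 → 6: 11/17
  6 → 14: 11/13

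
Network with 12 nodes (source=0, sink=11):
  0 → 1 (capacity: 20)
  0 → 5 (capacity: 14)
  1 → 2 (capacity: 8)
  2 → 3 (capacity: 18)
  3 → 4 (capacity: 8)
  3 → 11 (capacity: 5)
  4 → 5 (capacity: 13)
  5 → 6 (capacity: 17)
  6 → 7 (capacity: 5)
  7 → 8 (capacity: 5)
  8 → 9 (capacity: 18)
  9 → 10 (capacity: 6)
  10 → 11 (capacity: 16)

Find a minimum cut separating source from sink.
Min cut value = 10, edges: (3,11), (7,8)

Min cut value: 10
Partition: S = [0, 1, 2, 3, 4, 5, 6, 7], T = [8, 9, 10, 11]
Cut edges: (3,11), (7,8)

By max-flow min-cut theorem, max flow = min cut = 10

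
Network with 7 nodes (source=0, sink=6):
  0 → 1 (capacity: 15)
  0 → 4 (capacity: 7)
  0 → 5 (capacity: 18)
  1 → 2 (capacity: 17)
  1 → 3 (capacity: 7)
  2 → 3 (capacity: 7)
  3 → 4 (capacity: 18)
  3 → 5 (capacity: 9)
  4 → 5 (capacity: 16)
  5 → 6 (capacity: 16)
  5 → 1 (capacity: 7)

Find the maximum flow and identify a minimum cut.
Max flow = 16, Min cut edges: (5,6)

Maximum flow: 16
Minimum cut: (5,6)
Partition: S = [0, 1, 2, 3, 4, 5], T = [6]

Max-flow min-cut theorem verified: both equal 16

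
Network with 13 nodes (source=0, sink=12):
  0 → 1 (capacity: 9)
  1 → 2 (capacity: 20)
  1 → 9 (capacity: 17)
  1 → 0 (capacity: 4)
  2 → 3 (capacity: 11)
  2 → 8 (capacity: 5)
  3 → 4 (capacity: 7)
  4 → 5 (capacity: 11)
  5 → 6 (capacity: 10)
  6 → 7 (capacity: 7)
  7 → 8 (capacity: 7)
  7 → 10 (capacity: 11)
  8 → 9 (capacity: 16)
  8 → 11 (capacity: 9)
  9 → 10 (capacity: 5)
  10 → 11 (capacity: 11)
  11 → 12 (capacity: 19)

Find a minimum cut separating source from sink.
Min cut value = 9, edges: (0,1)

Min cut value: 9
Partition: S = [0], T = [1, 2, 3, 4, 5, 6, 7, 8, 9, 10, 11, 12]
Cut edges: (0,1)

By max-flow min-cut theorem, max flow = min cut = 9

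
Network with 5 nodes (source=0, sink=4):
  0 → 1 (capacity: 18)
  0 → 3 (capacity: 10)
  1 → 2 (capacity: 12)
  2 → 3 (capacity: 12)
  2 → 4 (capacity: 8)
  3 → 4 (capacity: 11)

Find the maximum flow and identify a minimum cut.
Max flow = 19, Min cut edges: (2,4), (3,4)

Maximum flow: 19
Minimum cut: (2,4), (3,4)
Partition: S = [0, 1, 2, 3], T = [4]

Max-flow min-cut theorem verified: both equal 19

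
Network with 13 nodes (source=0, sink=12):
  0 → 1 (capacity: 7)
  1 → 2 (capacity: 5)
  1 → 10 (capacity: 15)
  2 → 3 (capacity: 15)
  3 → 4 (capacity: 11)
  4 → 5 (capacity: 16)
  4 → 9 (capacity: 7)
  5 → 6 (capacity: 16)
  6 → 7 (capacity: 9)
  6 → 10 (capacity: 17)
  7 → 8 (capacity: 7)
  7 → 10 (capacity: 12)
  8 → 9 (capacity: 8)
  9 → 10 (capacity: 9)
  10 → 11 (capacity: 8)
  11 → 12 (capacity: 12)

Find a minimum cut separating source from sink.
Min cut value = 7, edges: (0,1)

Min cut value: 7
Partition: S = [0], T = [1, 2, 3, 4, 5, 6, 7, 8, 9, 10, 11, 12]
Cut edges: (0,1)

By max-flow min-cut theorem, max flow = min cut = 7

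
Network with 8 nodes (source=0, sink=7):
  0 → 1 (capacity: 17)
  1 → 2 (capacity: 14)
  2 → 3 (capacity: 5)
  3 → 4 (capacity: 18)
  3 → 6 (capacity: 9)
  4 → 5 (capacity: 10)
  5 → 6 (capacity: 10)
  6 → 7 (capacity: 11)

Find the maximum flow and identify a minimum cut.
Max flow = 5, Min cut edges: (2,3)

Maximum flow: 5
Minimum cut: (2,3)
Partition: S = [0, 1, 2], T = [3, 4, 5, 6, 7]

Max-flow min-cut theorem verified: both equal 5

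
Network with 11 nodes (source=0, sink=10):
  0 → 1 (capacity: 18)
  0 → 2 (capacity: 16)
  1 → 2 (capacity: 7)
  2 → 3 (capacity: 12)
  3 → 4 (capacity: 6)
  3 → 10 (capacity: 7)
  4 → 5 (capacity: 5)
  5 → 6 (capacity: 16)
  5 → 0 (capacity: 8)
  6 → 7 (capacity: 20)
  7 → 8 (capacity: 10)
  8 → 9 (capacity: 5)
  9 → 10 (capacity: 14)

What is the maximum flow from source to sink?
Maximum flow = 12

Max flow: 12

Flow assignment:
  0 → 1: 7/18
  0 → 2: 5/16
  1 → 2: 7/7
  2 → 3: 12/12
  3 → 4: 5/6
  3 → 10: 7/7
  4 → 5: 5/5
  5 → 6: 5/16
  6 → 7: 5/20
  7 → 8: 5/10
  8 → 9: 5/5
  9 → 10: 5/14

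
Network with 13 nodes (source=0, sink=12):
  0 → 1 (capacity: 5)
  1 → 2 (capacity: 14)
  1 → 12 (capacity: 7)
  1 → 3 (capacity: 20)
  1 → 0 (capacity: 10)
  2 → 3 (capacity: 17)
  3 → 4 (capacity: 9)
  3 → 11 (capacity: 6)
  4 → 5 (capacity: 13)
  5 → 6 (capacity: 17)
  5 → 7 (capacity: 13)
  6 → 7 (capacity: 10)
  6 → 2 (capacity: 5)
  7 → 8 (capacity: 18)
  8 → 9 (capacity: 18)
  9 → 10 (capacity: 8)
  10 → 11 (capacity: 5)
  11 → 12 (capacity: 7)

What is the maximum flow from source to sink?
Maximum flow = 5

Max flow: 5

Flow assignment:
  0 → 1: 5/5
  1 → 12: 5/7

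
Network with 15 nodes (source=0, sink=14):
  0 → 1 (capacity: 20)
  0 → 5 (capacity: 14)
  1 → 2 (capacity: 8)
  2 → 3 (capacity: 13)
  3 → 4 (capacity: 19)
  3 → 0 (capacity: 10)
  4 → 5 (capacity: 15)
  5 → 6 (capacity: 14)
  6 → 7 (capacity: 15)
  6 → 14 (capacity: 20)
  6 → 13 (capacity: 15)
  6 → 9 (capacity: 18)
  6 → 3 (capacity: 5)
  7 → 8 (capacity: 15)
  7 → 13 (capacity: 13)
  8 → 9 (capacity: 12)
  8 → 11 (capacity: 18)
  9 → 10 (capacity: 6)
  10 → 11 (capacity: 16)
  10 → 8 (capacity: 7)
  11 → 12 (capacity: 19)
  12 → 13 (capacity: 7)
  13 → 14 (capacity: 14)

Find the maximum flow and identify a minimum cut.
Max flow = 14, Min cut edges: (5,6)

Maximum flow: 14
Minimum cut: (5,6)
Partition: S = [0, 1, 2, 3, 4, 5], T = [6, 7, 8, 9, 10, 11, 12, 13, 14]

Max-flow min-cut theorem verified: both equal 14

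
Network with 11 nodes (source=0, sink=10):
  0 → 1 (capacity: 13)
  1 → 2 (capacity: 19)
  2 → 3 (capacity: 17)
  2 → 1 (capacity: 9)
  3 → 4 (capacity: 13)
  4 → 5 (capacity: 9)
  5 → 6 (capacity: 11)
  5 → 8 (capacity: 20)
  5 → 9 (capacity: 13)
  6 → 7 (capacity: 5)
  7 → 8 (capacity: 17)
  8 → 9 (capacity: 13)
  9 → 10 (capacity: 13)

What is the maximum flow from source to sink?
Maximum flow = 9

Max flow: 9

Flow assignment:
  0 → 1: 9/13
  1 → 2: 9/19
  2 → 3: 9/17
  3 → 4: 9/13
  4 → 5: 9/9
  5 → 9: 9/13
  9 → 10: 9/13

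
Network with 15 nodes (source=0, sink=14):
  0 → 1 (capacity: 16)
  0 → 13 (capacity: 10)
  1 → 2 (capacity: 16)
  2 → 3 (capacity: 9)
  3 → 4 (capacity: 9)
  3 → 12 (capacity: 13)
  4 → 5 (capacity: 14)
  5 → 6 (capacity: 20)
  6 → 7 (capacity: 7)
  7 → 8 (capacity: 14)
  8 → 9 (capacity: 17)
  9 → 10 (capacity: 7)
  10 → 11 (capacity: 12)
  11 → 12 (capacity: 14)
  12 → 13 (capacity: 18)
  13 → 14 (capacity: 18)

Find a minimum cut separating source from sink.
Min cut value = 18, edges: (13,14)

Min cut value: 18
Partition: S = [0, 1, 2, 3, 4, 5, 6, 7, 8, 9, 10, 11, 12, 13], T = [14]
Cut edges: (13,14)

By max-flow min-cut theorem, max flow = min cut = 18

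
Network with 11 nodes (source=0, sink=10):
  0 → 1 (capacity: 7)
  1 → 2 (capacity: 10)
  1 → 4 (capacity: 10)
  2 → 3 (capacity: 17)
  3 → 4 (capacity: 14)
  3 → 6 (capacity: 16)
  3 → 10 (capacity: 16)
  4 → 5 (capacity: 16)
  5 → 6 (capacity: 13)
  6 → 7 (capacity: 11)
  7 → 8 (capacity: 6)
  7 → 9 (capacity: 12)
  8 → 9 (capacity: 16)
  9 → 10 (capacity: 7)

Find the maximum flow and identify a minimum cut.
Max flow = 7, Min cut edges: (0,1)

Maximum flow: 7
Minimum cut: (0,1)
Partition: S = [0], T = [1, 2, 3, 4, 5, 6, 7, 8, 9, 10]

Max-flow min-cut theorem verified: both equal 7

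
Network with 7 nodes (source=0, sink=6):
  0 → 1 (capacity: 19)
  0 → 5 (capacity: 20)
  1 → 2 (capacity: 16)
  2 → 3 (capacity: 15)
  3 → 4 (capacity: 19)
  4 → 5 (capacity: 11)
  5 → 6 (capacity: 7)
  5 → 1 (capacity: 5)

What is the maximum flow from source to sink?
Maximum flow = 7

Max flow: 7

Flow assignment:
  0 → 1: 7/19
  1 → 2: 11/16
  2 → 3: 11/15
  3 → 4: 11/19
  4 → 5: 11/11
  5 → 6: 7/7
  5 → 1: 4/5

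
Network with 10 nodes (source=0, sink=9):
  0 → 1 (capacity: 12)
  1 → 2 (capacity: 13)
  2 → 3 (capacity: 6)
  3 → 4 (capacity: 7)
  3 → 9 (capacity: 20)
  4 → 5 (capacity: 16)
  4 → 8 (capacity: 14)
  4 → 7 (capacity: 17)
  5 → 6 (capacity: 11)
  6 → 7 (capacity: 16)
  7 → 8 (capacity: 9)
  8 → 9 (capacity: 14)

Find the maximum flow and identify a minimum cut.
Max flow = 6, Min cut edges: (2,3)

Maximum flow: 6
Minimum cut: (2,3)
Partition: S = [0, 1, 2], T = [3, 4, 5, 6, 7, 8, 9]

Max-flow min-cut theorem verified: both equal 6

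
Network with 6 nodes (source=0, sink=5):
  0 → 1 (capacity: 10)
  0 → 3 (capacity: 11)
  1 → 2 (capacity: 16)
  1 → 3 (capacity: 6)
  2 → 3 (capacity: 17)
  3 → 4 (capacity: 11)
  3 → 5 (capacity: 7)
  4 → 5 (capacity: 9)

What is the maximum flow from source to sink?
Maximum flow = 16

Max flow: 16

Flow assignment:
  0 → 1: 7/10
  0 → 3: 9/11
  1 → 2: 1/16
  1 → 3: 6/6
  2 → 3: 1/17
  3 → 4: 9/11
  3 → 5: 7/7
  4 → 5: 9/9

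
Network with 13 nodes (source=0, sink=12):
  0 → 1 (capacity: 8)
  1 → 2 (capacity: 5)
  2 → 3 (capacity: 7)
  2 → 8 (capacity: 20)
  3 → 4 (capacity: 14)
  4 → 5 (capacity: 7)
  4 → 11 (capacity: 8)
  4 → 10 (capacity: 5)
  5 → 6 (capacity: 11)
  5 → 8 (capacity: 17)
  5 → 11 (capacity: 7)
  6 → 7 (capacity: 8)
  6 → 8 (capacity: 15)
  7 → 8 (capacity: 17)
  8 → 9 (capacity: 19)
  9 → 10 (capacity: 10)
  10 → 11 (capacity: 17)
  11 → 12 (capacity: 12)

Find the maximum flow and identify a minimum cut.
Max flow = 5, Min cut edges: (1,2)

Maximum flow: 5
Minimum cut: (1,2)
Partition: S = [0, 1], T = [2, 3, 4, 5, 6, 7, 8, 9, 10, 11, 12]

Max-flow min-cut theorem verified: both equal 5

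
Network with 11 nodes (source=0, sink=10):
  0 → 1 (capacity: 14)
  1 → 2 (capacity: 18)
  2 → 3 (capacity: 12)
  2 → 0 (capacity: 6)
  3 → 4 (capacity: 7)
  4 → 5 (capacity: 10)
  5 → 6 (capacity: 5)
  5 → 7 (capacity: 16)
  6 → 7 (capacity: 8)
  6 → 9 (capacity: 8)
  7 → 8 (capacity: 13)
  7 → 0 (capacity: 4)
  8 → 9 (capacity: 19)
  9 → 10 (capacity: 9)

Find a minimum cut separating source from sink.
Min cut value = 7, edges: (3,4)

Min cut value: 7
Partition: S = [0, 1, 2, 3], T = [4, 5, 6, 7, 8, 9, 10]
Cut edges: (3,4)

By max-flow min-cut theorem, max flow = min cut = 7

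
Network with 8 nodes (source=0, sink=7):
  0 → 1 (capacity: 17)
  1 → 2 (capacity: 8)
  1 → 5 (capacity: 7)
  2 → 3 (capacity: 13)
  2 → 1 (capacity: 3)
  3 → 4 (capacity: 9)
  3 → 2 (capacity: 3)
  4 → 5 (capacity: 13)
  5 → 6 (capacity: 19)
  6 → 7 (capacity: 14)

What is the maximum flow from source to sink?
Maximum flow = 14

Max flow: 14

Flow assignment:
  0 → 1: 14/17
  1 → 2: 8/8
  1 → 5: 6/7
  2 → 3: 8/13
  3 → 4: 8/9
  4 → 5: 8/13
  5 → 6: 14/19
  6 → 7: 14/14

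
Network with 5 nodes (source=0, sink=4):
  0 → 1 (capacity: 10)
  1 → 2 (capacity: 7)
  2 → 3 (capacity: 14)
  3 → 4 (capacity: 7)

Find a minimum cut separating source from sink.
Min cut value = 7, edges: (3,4)

Min cut value: 7
Partition: S = [0, 1, 2, 3], T = [4]
Cut edges: (3,4)

By max-flow min-cut theorem, max flow = min cut = 7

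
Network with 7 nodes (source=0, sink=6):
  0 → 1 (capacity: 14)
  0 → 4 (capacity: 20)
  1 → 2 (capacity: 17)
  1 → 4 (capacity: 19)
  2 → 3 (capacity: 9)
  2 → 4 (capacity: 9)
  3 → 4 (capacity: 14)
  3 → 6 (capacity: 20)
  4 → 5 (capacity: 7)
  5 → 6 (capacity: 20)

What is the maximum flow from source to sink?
Maximum flow = 16

Max flow: 16

Flow assignment:
  0 → 1: 14/14
  0 → 4: 2/20
  1 → 2: 14/17
  2 → 3: 9/9
  2 → 4: 5/9
  3 → 6: 9/20
  4 → 5: 7/7
  5 → 6: 7/20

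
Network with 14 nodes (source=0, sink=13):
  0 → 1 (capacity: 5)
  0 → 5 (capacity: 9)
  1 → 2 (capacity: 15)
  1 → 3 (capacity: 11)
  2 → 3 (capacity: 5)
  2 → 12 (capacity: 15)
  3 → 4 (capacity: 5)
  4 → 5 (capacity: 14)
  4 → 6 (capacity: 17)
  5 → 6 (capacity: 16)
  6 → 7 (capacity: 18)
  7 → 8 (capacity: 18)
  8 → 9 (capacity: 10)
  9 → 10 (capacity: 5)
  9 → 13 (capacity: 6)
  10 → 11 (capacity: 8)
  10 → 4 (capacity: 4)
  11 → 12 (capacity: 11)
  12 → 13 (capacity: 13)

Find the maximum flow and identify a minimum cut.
Max flow = 14, Min cut edges: (0,1), (0,5)

Maximum flow: 14
Minimum cut: (0,1), (0,5)
Partition: S = [0], T = [1, 2, 3, 4, 5, 6, 7, 8, 9, 10, 11, 12, 13]

Max-flow min-cut theorem verified: both equal 14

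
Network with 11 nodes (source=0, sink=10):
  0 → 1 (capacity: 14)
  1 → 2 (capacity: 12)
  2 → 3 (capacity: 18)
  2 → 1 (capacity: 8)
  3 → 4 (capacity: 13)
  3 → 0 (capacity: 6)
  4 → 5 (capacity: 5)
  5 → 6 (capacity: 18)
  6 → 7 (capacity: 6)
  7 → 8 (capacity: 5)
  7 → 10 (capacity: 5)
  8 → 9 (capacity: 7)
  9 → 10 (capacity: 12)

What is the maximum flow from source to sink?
Maximum flow = 5

Max flow: 5

Flow assignment:
  0 → 1: 11/14
  1 → 2: 11/12
  2 → 3: 11/18
  3 → 4: 5/13
  3 → 0: 6/6
  4 → 5: 5/5
  5 → 6: 5/18
  6 → 7: 5/6
  7 → 10: 5/5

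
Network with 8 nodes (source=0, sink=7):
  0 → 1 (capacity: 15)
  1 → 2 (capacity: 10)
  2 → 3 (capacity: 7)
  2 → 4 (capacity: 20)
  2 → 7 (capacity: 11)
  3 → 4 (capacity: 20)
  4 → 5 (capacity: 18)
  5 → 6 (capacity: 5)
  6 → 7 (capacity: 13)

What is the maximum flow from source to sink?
Maximum flow = 10

Max flow: 10

Flow assignment:
  0 → 1: 10/15
  1 → 2: 10/10
  2 → 7: 10/11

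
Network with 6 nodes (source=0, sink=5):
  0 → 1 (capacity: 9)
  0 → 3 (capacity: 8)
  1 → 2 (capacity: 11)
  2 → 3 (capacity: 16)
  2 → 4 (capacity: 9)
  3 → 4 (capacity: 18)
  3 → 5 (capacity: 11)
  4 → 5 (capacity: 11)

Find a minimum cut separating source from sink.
Min cut value = 17, edges: (0,1), (0,3)

Min cut value: 17
Partition: S = [0], T = [1, 2, 3, 4, 5]
Cut edges: (0,1), (0,3)

By max-flow min-cut theorem, max flow = min cut = 17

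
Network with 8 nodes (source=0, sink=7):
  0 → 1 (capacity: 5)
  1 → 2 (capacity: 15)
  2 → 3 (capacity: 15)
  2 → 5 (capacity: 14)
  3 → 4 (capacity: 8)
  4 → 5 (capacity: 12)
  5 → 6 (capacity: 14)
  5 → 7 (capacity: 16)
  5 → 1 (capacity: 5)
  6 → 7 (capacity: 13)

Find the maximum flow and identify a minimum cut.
Max flow = 5, Min cut edges: (0,1)

Maximum flow: 5
Minimum cut: (0,1)
Partition: S = [0], T = [1, 2, 3, 4, 5, 6, 7]

Max-flow min-cut theorem verified: both equal 5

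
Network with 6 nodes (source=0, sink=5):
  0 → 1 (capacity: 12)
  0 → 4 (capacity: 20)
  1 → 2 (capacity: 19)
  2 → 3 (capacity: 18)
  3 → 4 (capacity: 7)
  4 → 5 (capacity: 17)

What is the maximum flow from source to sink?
Maximum flow = 17

Max flow: 17

Flow assignment:
  0 → 1: 7/12
  0 → 4: 10/20
  1 → 2: 7/19
  2 → 3: 7/18
  3 → 4: 7/7
  4 → 5: 17/17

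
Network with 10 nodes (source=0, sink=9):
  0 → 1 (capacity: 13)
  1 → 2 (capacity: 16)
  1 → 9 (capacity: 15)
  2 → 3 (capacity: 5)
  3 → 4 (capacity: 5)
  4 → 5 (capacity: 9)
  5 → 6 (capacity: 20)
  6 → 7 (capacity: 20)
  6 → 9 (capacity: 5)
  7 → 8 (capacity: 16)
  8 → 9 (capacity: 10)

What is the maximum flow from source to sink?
Maximum flow = 13

Max flow: 13

Flow assignment:
  0 → 1: 13/13
  1 → 9: 13/15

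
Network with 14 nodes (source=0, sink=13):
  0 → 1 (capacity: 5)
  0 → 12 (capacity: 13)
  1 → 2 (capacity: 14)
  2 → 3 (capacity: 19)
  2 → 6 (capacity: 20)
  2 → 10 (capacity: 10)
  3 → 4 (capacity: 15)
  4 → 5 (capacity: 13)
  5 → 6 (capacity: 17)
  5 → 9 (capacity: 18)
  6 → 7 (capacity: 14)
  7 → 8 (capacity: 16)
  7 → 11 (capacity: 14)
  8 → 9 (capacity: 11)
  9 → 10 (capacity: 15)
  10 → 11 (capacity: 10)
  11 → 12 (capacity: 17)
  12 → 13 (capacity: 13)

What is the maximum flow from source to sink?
Maximum flow = 13

Max flow: 13

Flow assignment:
  0 → 1: 5/5
  0 → 12: 8/13
  1 → 2: 5/14
  2 → 10: 5/10
  10 → 11: 5/10
  11 → 12: 5/17
  12 → 13: 13/13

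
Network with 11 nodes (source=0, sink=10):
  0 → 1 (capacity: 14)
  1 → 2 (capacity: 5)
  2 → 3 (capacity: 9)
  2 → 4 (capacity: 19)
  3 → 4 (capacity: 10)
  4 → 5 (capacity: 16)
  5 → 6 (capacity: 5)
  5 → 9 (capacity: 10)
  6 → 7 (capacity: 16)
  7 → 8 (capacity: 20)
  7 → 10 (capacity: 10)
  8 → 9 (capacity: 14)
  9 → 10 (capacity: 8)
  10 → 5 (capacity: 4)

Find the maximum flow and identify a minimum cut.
Max flow = 5, Min cut edges: (1,2)

Maximum flow: 5
Minimum cut: (1,2)
Partition: S = [0, 1], T = [2, 3, 4, 5, 6, 7, 8, 9, 10]

Max-flow min-cut theorem verified: both equal 5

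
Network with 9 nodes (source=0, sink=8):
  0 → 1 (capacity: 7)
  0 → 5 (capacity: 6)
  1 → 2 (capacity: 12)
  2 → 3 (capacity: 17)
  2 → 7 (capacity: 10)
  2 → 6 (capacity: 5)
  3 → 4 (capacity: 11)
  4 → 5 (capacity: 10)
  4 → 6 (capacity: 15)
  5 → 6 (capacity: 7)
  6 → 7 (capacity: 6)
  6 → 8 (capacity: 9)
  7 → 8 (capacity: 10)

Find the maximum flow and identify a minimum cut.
Max flow = 13, Min cut edges: (0,1), (0,5)

Maximum flow: 13
Minimum cut: (0,1), (0,5)
Partition: S = [0], T = [1, 2, 3, 4, 5, 6, 7, 8]

Max-flow min-cut theorem verified: both equal 13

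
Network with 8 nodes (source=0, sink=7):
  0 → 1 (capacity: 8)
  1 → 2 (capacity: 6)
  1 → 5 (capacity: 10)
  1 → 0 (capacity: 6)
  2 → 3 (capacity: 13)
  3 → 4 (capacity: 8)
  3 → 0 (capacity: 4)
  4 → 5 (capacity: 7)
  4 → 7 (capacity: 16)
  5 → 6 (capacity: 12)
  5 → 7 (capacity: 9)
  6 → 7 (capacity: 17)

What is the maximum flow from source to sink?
Maximum flow = 8

Max flow: 8

Flow assignment:
  0 → 1: 8/8
  1 → 5: 8/10
  5 → 7: 8/9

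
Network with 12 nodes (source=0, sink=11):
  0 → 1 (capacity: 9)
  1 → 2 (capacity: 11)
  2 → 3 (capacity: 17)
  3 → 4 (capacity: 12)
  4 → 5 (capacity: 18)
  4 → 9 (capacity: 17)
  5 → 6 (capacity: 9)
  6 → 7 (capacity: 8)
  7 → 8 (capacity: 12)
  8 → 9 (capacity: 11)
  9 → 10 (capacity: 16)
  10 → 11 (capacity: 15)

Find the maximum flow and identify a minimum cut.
Max flow = 9, Min cut edges: (0,1)

Maximum flow: 9
Minimum cut: (0,1)
Partition: S = [0], T = [1, 2, 3, 4, 5, 6, 7, 8, 9, 10, 11]

Max-flow min-cut theorem verified: both equal 9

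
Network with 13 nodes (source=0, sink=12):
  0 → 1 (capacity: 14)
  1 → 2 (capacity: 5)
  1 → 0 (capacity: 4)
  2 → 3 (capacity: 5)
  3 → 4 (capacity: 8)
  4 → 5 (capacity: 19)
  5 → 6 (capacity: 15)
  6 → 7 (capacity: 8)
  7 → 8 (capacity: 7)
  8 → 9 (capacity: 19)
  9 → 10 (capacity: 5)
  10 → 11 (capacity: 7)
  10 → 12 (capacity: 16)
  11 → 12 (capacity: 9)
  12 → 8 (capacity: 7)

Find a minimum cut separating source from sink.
Min cut value = 5, edges: (9,10)

Min cut value: 5
Partition: S = [0, 1, 2, 3, 4, 5, 6, 7, 8, 9], T = [10, 11, 12]
Cut edges: (9,10)

By max-flow min-cut theorem, max flow = min cut = 5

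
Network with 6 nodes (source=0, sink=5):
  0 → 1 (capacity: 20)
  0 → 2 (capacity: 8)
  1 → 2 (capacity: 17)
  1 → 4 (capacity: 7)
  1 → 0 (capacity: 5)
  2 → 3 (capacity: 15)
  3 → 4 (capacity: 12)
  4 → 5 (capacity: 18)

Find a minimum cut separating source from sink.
Min cut value = 18, edges: (4,5)

Min cut value: 18
Partition: S = [0, 1, 2, 3, 4], T = [5]
Cut edges: (4,5)

By max-flow min-cut theorem, max flow = min cut = 18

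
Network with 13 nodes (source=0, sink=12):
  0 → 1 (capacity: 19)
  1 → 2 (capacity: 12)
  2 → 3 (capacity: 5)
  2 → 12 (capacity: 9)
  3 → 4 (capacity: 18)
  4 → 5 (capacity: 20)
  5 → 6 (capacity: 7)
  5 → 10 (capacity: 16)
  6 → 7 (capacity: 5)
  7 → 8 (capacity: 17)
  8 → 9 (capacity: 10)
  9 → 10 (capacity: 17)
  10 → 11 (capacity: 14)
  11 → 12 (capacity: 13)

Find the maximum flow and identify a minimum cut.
Max flow = 12, Min cut edges: (1,2)

Maximum flow: 12
Minimum cut: (1,2)
Partition: S = [0, 1], T = [2, 3, 4, 5, 6, 7, 8, 9, 10, 11, 12]

Max-flow min-cut theorem verified: both equal 12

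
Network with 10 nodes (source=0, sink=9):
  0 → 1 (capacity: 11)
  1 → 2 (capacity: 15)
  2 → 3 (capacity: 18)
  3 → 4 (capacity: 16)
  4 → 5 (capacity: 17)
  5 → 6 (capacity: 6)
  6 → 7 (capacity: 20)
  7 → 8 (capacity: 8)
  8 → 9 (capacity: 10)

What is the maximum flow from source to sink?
Maximum flow = 6

Max flow: 6

Flow assignment:
  0 → 1: 6/11
  1 → 2: 6/15
  2 → 3: 6/18
  3 → 4: 6/16
  4 → 5: 6/17
  5 → 6: 6/6
  6 → 7: 6/20
  7 → 8: 6/8
  8 → 9: 6/10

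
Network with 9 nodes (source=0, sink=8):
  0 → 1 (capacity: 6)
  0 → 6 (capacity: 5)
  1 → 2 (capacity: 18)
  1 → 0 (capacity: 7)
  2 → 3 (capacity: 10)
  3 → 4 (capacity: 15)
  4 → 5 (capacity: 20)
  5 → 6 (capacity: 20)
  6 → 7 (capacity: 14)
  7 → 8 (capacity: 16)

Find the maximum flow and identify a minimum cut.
Max flow = 11, Min cut edges: (0,1), (0,6)

Maximum flow: 11
Minimum cut: (0,1), (0,6)
Partition: S = [0], T = [1, 2, 3, 4, 5, 6, 7, 8]

Max-flow min-cut theorem verified: both equal 11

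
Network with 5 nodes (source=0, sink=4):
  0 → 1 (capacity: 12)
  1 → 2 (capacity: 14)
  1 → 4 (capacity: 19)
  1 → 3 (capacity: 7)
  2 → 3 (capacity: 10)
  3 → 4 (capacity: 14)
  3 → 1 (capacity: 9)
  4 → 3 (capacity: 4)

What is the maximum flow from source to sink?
Maximum flow = 12

Max flow: 12

Flow assignment:
  0 → 1: 12/12
  1 → 4: 12/19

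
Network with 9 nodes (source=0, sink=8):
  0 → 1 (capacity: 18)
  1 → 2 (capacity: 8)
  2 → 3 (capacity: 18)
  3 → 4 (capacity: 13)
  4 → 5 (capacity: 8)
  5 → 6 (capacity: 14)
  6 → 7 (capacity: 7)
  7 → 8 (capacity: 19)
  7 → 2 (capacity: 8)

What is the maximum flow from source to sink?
Maximum flow = 7

Max flow: 7

Flow assignment:
  0 → 1: 7/18
  1 → 2: 7/8
  2 → 3: 7/18
  3 → 4: 7/13
  4 → 5: 7/8
  5 → 6: 7/14
  6 → 7: 7/7
  7 → 8: 7/19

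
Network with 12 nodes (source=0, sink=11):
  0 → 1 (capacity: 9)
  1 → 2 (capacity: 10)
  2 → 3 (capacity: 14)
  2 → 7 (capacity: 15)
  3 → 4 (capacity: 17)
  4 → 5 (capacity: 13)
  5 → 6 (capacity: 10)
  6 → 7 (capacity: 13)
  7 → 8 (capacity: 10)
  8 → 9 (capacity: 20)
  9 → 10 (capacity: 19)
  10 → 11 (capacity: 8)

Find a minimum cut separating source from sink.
Min cut value = 8, edges: (10,11)

Min cut value: 8
Partition: S = [0, 1, 2, 3, 4, 5, 6, 7, 8, 9, 10], T = [11]
Cut edges: (10,11)

By max-flow min-cut theorem, max flow = min cut = 8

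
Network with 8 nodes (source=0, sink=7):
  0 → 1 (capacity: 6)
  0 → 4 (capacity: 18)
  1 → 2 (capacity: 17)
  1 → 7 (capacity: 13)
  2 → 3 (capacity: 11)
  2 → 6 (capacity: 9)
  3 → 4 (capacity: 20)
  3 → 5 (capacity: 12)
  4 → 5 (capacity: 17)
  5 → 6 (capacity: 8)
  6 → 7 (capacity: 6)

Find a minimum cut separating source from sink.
Min cut value = 12, edges: (0,1), (6,7)

Min cut value: 12
Partition: S = [0, 2, 3, 4, 5, 6], T = [1, 7]
Cut edges: (0,1), (6,7)

By max-flow min-cut theorem, max flow = min cut = 12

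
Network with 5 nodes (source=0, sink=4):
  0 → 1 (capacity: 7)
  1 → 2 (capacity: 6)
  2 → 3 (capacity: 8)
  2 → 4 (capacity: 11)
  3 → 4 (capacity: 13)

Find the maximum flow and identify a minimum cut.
Max flow = 6, Min cut edges: (1,2)

Maximum flow: 6
Minimum cut: (1,2)
Partition: S = [0, 1], T = [2, 3, 4]

Max-flow min-cut theorem verified: both equal 6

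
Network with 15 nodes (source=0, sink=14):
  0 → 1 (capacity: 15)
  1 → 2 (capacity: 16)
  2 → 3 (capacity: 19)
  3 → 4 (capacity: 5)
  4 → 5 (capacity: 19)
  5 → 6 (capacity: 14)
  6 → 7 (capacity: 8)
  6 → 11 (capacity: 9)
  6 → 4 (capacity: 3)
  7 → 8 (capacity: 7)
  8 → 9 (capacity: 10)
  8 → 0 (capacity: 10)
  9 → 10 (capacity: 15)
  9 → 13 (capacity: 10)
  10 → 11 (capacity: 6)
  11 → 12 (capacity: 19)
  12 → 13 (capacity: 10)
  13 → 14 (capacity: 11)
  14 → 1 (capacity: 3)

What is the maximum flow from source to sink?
Maximum flow = 5

Max flow: 5

Flow assignment:
  0 → 1: 5/15
  1 → 2: 5/16
  2 → 3: 5/19
  3 → 4: 5/5
  4 → 5: 5/19
  5 → 6: 5/14
  6 → 11: 5/9
  11 → 12: 5/19
  12 → 13: 5/10
  13 → 14: 5/11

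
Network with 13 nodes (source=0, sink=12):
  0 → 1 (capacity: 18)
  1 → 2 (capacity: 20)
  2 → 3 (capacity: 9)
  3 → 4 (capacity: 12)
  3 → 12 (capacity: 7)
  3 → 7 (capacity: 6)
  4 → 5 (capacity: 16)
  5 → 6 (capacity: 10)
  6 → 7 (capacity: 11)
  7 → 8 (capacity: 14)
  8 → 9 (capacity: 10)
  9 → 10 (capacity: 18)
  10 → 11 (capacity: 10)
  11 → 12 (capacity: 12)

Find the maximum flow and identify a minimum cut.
Max flow = 9, Min cut edges: (2,3)

Maximum flow: 9
Minimum cut: (2,3)
Partition: S = [0, 1, 2], T = [3, 4, 5, 6, 7, 8, 9, 10, 11, 12]

Max-flow min-cut theorem verified: both equal 9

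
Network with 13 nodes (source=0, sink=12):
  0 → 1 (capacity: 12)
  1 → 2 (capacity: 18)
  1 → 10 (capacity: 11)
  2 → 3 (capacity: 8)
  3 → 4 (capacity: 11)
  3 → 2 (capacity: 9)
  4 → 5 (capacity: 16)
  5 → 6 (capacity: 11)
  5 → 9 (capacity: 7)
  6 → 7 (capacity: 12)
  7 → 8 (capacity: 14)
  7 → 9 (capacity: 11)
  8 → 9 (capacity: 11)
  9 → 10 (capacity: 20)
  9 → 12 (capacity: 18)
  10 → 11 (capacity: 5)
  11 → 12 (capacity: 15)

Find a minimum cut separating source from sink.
Min cut value = 12, edges: (0,1)

Min cut value: 12
Partition: S = [0], T = [1, 2, 3, 4, 5, 6, 7, 8, 9, 10, 11, 12]
Cut edges: (0,1)

By max-flow min-cut theorem, max flow = min cut = 12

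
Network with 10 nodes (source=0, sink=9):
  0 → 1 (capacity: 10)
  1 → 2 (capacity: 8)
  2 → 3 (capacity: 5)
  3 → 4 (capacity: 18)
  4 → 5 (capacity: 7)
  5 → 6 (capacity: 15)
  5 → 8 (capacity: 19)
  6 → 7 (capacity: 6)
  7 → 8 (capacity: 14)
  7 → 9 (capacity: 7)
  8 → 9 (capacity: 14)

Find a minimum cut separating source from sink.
Min cut value = 5, edges: (2,3)

Min cut value: 5
Partition: S = [0, 1, 2], T = [3, 4, 5, 6, 7, 8, 9]
Cut edges: (2,3)

By max-flow min-cut theorem, max flow = min cut = 5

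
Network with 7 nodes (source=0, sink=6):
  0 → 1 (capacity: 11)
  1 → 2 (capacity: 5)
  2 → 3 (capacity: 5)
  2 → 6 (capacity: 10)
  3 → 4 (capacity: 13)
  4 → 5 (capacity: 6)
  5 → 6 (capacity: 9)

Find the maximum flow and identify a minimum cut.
Max flow = 5, Min cut edges: (1,2)

Maximum flow: 5
Minimum cut: (1,2)
Partition: S = [0, 1], T = [2, 3, 4, 5, 6]

Max-flow min-cut theorem verified: both equal 5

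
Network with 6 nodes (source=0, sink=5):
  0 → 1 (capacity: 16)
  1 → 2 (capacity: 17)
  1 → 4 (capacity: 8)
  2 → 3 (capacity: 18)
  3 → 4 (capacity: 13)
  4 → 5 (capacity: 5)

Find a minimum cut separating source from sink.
Min cut value = 5, edges: (4,5)

Min cut value: 5
Partition: S = [0, 1, 2, 3, 4], T = [5]
Cut edges: (4,5)

By max-flow min-cut theorem, max flow = min cut = 5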